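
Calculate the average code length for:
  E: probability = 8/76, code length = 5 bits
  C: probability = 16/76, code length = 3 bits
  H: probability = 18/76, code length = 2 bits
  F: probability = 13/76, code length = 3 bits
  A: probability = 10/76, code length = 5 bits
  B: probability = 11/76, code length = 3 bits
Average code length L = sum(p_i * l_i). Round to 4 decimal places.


Weighted contributions p_i * l_i:
  E: (8/76) * 5 = 40/76
  C: (16/76) * 3 = 48/76
  H: (18/76) * 2 = 36/76
  F: (13/76) * 3 = 39/76
  A: (10/76) * 5 = 50/76
  B: (11/76) * 3 = 33/76
Sum = (40 + 48 + 36 + 39 + 50 + 33)/76 = 246/76

L = 246/76 = 3.2368 bits/symbol


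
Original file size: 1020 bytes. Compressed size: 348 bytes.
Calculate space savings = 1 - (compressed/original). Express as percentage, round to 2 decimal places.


ratio = compressed/original = 348/1020 = 0.341176
savings = 1 - ratio = 1 - 0.341176 = 0.658824
as a percentage: 0.658824 * 100 = 65.88%

Space savings = 1 - 348/1020 = 65.88%


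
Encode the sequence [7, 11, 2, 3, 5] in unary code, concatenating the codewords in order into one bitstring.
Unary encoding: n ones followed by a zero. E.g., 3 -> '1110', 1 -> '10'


Encode each number as n ones followed by a terminating 0:
  7 -> 11111110 (8 bits)
  11 -> 111111111110 (12 bits)
  2 -> 110 (3 bits)
  3 -> 1110 (4 bits)
  5 -> 111110 (6 bits)
Total length = 8 + 12 + 3 + 4 + 6 = 33 bits.

Unary([7, 11, 2, 3, 5]) = 111111101111111111101101110111110 (33 bits)


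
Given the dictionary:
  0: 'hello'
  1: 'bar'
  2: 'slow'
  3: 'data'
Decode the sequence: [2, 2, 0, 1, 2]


Look up each index in the dictionary:
  2 -> 'slow'
  2 -> 'slow'
  0 -> 'hello'
  1 -> 'bar'
  2 -> 'slow'

Decoded: "slow slow hello bar slow"


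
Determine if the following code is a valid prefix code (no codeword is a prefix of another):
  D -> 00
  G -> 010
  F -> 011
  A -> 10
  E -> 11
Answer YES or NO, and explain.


Checking each pair (does one codeword prefix another?):
  D='00' vs G='010': no prefix
  D='00' vs F='011': no prefix
  D='00' vs A='10': no prefix
  D='00' vs E='11': no prefix
  G='010' vs D='00': no prefix
  G='010' vs F='011': no prefix
  G='010' vs A='10': no prefix
  G='010' vs E='11': no prefix
  F='011' vs D='00': no prefix
  F='011' vs G='010': no prefix
  F='011' vs A='10': no prefix
  F='011' vs E='11': no prefix
  A='10' vs D='00': no prefix
  A='10' vs G='010': no prefix
  A='10' vs F='011': no prefix
  A='10' vs E='11': no prefix
  E='11' vs D='00': no prefix
  E='11' vs G='010': no prefix
  E='11' vs F='011': no prefix
  E='11' vs A='10': no prefix
No violation found over all pairs.

YES -- this is a valid prefix code. No codeword is a prefix of any other codeword.


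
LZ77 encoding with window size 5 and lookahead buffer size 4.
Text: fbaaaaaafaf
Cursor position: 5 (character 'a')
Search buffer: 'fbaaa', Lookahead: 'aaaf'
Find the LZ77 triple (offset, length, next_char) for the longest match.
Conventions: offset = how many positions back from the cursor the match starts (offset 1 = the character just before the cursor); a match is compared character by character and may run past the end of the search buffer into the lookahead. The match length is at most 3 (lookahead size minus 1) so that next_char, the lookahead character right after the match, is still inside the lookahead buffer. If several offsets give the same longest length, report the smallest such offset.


Try each offset into the search buffer:
  offset=1 (pos 4, char 'a'): match length 3
  offset=2 (pos 3, char 'a'): match length 3
  offset=3 (pos 2, char 'a'): match length 3
  offset=4 (pos 1, char 'b'): match length 0
  offset=5 (pos 0, char 'f'): match length 0
Longest match has length 3, found at offsets 1, 2, 3; take the smallest, offset 1.
next_char = character at position 5 + 3 = 8 -> 'f'

Best match: offset=1, length=3 (matching 'aaa' starting at position 4)
LZ77 triple: (1, 3, 'f')


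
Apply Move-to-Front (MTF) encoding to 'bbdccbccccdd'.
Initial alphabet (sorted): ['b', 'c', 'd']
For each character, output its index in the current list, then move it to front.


MTF encoding:
'b': index 0 in ['b', 'c', 'd'] -> ['b', 'c', 'd']
'b': index 0 in ['b', 'c', 'd'] -> ['b', 'c', 'd']
'd': index 2 in ['b', 'c', 'd'] -> ['d', 'b', 'c']
'c': index 2 in ['d', 'b', 'c'] -> ['c', 'd', 'b']
'c': index 0 in ['c', 'd', 'b'] -> ['c', 'd', 'b']
'b': index 2 in ['c', 'd', 'b'] -> ['b', 'c', 'd']
'c': index 1 in ['b', 'c', 'd'] -> ['c', 'b', 'd']
'c': index 0 in ['c', 'b', 'd'] -> ['c', 'b', 'd']
'c': index 0 in ['c', 'b', 'd'] -> ['c', 'b', 'd']
'c': index 0 in ['c', 'b', 'd'] -> ['c', 'b', 'd']
'd': index 2 in ['c', 'b', 'd'] -> ['d', 'c', 'b']
'd': index 0 in ['d', 'c', 'b'] -> ['d', 'c', 'b']


Output: [0, 0, 2, 2, 0, 2, 1, 0, 0, 0, 2, 0]


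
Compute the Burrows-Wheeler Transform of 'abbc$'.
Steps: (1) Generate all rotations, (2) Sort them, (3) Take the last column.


Rotations (sorted):
  0: $abbc -> last char: c
  1: abbc$ -> last char: $
  2: bbc$a -> last char: a
  3: bc$ab -> last char: b
  4: c$abb -> last char: b


BWT = c$abb


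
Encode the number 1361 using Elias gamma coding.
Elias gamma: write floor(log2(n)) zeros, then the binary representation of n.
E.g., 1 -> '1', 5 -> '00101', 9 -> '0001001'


num_bits = floor(log2(1361)) + 1 = 11
leading_zeros = num_bits - 1 = 10
binary(1361) = 10101010001

Elias gamma(1361) = '0000000000' + '10101010001' = 000000000010101010001 (21 bits)


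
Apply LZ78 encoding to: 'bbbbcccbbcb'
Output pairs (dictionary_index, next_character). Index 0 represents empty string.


LZ78 encoding steps:
Dictionary: {0: ''}
Step 1: w='' (idx 0), next='b' -> output (0, 'b'), add 'b' as idx 1
Step 2: w='b' (idx 1), next='b' -> output (1, 'b'), add 'bb' as idx 2
Step 3: w='b' (idx 1), next='c' -> output (1, 'c'), add 'bc' as idx 3
Step 4: w='' (idx 0), next='c' -> output (0, 'c'), add 'c' as idx 4
Step 5: w='c' (idx 4), next='b' -> output (4, 'b'), add 'cb' as idx 5
Step 6: w='bc' (idx 3), next='b' -> output (3, 'b'), add 'bcb' as idx 6


Encoded: [(0, 'b'), (1, 'b'), (1, 'c'), (0, 'c'), (4, 'b'), (3, 'b')]


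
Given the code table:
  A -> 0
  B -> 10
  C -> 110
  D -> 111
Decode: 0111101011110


Decoding:
0 -> A
111 -> D
10 -> B
10 -> B
111 -> D
10 -> B


Result: ADBBDB


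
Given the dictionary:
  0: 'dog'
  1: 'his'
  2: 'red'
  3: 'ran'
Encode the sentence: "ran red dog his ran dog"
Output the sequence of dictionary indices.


Look up each word in the dictionary:
  'ran' -> 3
  'red' -> 2
  'dog' -> 0
  'his' -> 1
  'ran' -> 3
  'dog' -> 0

Encoded: [3, 2, 0, 1, 3, 0]


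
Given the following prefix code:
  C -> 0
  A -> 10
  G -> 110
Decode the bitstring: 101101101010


Decoding step by step:
Bits 10 -> A
Bits 110 -> G
Bits 110 -> G
Bits 10 -> A
Bits 10 -> A


Decoded message: AGGAA


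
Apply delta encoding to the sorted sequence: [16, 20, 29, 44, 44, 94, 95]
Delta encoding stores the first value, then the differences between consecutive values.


First value: 16
Deltas:
  20 - 16 = 4
  29 - 20 = 9
  44 - 29 = 15
  44 - 44 = 0
  94 - 44 = 50
  95 - 94 = 1


Delta encoded: [16, 4, 9, 15, 0, 50, 1]


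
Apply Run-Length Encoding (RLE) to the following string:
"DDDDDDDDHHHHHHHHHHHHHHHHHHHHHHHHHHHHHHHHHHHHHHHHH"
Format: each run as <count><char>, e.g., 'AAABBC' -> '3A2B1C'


Scanning runs left to right:
  i=0: run of 'D' x 8 -> '8D'
  i=8: run of 'H' x 41 -> '41H'

RLE = 8D41H


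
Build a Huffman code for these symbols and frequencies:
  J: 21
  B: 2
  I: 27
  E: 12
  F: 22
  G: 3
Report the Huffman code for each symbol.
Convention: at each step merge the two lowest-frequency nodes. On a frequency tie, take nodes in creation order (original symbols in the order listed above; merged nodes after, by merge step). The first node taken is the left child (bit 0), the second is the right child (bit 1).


Huffman tree construction:
Step 1: Merge B(2) + G(3) = 5
Step 2: Merge (B+G)(5) + E(12) = 17
Step 3: Merge ((B+G)+E)(17) + J(21) = 38
Step 4: Merge F(22) + I(27) = 49
Step 5: Merge (((B+G)+E)+J)(38) + (F+I)(49) = 87
Read each symbol's code off the tree from the root (left child = 0, right child = 1).

Codes:
  J: 01 (length 2)
  B: 0000 (length 4)
  I: 11 (length 2)
  E: 001 (length 3)
  F: 10 (length 2)
  G: 0001 (length 4)
Average code length: 196/87 = 2.2529 bits/symbol


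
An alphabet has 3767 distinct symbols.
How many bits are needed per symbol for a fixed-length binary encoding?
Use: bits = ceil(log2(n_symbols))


log2(3767) = 11.8792
Bracket: 2^11 = 2048 < 3767 <= 2^12 = 4096
So ceil(log2(3767)) = 12

bits = ceil(log2(3767)) = ceil(11.8792) = 12 bits


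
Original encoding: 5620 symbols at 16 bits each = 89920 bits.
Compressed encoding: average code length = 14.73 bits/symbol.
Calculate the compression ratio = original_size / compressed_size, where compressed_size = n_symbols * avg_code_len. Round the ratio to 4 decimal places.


original_size = n_symbols * orig_bits = 5620 * 16 = 89920 bits
compressed_size = n_symbols * avg_code_len = 5620 * 14.73 = 82782.6 bits
ratio = original_size / compressed_size = 89920 / 82782.6 = 1.0862

Compression ratio = 1.0862


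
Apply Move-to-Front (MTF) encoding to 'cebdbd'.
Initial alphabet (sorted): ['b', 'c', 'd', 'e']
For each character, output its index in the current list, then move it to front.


MTF encoding:
'c': index 1 in ['b', 'c', 'd', 'e'] -> ['c', 'b', 'd', 'e']
'e': index 3 in ['c', 'b', 'd', 'e'] -> ['e', 'c', 'b', 'd']
'b': index 2 in ['e', 'c', 'b', 'd'] -> ['b', 'e', 'c', 'd']
'd': index 3 in ['b', 'e', 'c', 'd'] -> ['d', 'b', 'e', 'c']
'b': index 1 in ['d', 'b', 'e', 'c'] -> ['b', 'd', 'e', 'c']
'd': index 1 in ['b', 'd', 'e', 'c'] -> ['d', 'b', 'e', 'c']


Output: [1, 3, 2, 3, 1, 1]


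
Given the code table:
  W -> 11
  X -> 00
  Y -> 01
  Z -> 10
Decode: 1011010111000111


Decoding:
10 -> Z
11 -> W
01 -> Y
01 -> Y
11 -> W
00 -> X
01 -> Y
11 -> W


Result: ZWYYWXYW


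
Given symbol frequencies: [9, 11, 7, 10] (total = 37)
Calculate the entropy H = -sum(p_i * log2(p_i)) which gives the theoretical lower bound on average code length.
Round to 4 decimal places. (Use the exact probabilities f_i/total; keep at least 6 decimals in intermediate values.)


Per-symbol terms -p_i * log2(p_i) with p_i = f_i/37:
  p = 9/37 = 0.243243: log2(p) = -2.039528, -p*log2(p) = 0.496101
  p = 11/37 = 0.297297: log2(p) = -1.750022, -p*log2(p) = 0.520277
  p = 7/37 = 0.189189: log2(p) = -2.402098, -p*log2(p) = 0.454451
  p = 10/37 = 0.270270: log2(p) = -1.887525, -p*log2(p) = 0.510142
H = 0.496101 + 0.520277 + 0.454451 + 0.510142 = 1.980971

H = 1.981 bits/symbol


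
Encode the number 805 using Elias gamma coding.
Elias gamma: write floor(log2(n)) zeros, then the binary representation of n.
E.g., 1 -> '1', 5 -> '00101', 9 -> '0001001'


num_bits = floor(log2(805)) + 1 = 10
leading_zeros = num_bits - 1 = 9
binary(805) = 1100100101

Elias gamma(805) = '000000000' + '1100100101' = 0000000001100100101 (19 bits)


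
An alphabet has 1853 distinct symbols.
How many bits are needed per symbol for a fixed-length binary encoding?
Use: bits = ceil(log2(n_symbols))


log2(1853) = 10.8556
Bracket: 2^10 = 1024 < 1853 <= 2^11 = 2048
So ceil(log2(1853)) = 11

bits = ceil(log2(1853)) = ceil(10.8556) = 11 bits


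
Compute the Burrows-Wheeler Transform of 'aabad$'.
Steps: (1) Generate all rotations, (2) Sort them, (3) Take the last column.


Rotations (sorted):
  0: $aabad -> last char: d
  1: aabad$ -> last char: $
  2: abad$a -> last char: a
  3: ad$aab -> last char: b
  4: bad$aa -> last char: a
  5: d$aaba -> last char: a


BWT = d$abaa


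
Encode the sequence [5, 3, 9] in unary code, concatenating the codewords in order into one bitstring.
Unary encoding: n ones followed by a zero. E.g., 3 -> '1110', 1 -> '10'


Encode each number as n ones followed by a terminating 0:
  5 -> 111110 (6 bits)
  3 -> 1110 (4 bits)
  9 -> 1111111110 (10 bits)
Total length = 6 + 4 + 10 = 20 bits.

Unary([5, 3, 9]) = 11111011101111111110 (20 bits)


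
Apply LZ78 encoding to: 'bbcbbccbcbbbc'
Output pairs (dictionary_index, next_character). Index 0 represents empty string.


LZ78 encoding steps:
Dictionary: {0: ''}
Step 1: w='' (idx 0), next='b' -> output (0, 'b'), add 'b' as idx 1
Step 2: w='b' (idx 1), next='c' -> output (1, 'c'), add 'bc' as idx 2
Step 3: w='b' (idx 1), next='b' -> output (1, 'b'), add 'bb' as idx 3
Step 4: w='' (idx 0), next='c' -> output (0, 'c'), add 'c' as idx 4
Step 5: w='c' (idx 4), next='b' -> output (4, 'b'), add 'cb' as idx 5
Step 6: w='cb' (idx 5), next='b' -> output (5, 'b'), add 'cbb' as idx 6
Step 7: w='bc' (idx 2), end of input -> output (2, '')


Encoded: [(0, 'b'), (1, 'c'), (1, 'b'), (0, 'c'), (4, 'b'), (5, 'b'), (2, '')]


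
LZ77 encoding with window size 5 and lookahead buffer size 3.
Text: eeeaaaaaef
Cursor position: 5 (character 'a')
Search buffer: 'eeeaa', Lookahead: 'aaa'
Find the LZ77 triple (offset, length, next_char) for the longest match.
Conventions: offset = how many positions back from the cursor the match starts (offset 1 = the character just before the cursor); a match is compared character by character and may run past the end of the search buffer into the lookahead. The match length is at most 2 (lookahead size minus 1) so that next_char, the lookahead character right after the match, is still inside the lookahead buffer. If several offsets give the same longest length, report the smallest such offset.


Try each offset into the search buffer:
  offset=1 (pos 4, char 'a'): match length 2
  offset=2 (pos 3, char 'a'): match length 2
  offset=3 (pos 2, char 'e'): match length 0
  offset=4 (pos 1, char 'e'): match length 0
  offset=5 (pos 0, char 'e'): match length 0
Longest match has length 2, found at offsets 1, 2; take the smallest, offset 1.
next_char = character at position 5 + 2 = 7 -> 'a'

Best match: offset=1, length=2 (matching 'aa' starting at position 4)
LZ77 triple: (1, 2, 'a')


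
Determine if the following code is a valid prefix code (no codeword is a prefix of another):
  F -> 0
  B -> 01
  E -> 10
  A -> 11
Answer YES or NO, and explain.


Checking each pair (does one codeword prefix another?):
  F='0' vs B='01': prefix -- VIOLATION

NO -- this is NOT a valid prefix code. F (0) is a prefix of B (01).


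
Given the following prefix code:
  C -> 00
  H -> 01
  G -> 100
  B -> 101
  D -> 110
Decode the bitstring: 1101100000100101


Decoding step by step:
Bits 110 -> D
Bits 110 -> D
Bits 00 -> C
Bits 00 -> C
Bits 100 -> G
Bits 101 -> B


Decoded message: DDCCGB


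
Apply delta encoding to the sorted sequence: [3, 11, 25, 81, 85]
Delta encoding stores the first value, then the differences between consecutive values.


First value: 3
Deltas:
  11 - 3 = 8
  25 - 11 = 14
  81 - 25 = 56
  85 - 81 = 4


Delta encoded: [3, 8, 14, 56, 4]


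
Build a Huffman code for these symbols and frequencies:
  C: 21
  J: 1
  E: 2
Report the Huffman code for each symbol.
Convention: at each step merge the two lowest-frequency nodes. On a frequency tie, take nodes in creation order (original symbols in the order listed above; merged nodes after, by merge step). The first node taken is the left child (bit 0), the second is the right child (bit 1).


Huffman tree construction:
Step 1: Merge J(1) + E(2) = 3
Step 2: Merge (J+E)(3) + C(21) = 24
Read each symbol's code off the tree from the root (left child = 0, right child = 1).

Codes:
  C: 1 (length 1)
  J: 00 (length 2)
  E: 01 (length 2)
Average code length: 27/24 = 1.1250 bits/symbol


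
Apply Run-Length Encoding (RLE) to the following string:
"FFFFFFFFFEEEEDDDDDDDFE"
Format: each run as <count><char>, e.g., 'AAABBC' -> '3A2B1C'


Scanning runs left to right:
  i=0: run of 'F' x 9 -> '9F'
  i=9: run of 'E' x 4 -> '4E'
  i=13: run of 'D' x 7 -> '7D'
  i=20: run of 'F' x 1 -> '1F'
  i=21: run of 'E' x 1 -> '1E'

RLE = 9F4E7D1F1E


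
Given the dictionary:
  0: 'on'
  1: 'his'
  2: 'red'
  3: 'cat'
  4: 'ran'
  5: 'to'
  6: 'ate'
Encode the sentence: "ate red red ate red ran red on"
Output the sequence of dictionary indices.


Look up each word in the dictionary:
  'ate' -> 6
  'red' -> 2
  'red' -> 2
  'ate' -> 6
  'red' -> 2
  'ran' -> 4
  'red' -> 2
  'on' -> 0

Encoded: [6, 2, 2, 6, 2, 4, 2, 0]


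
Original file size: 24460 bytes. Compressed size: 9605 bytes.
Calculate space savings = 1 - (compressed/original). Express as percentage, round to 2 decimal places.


ratio = compressed/original = 9605/24460 = 0.392682
savings = 1 - ratio = 1 - 0.392682 = 0.607318
as a percentage: 0.607318 * 100 = 60.73%

Space savings = 1 - 9605/24460 = 60.73%


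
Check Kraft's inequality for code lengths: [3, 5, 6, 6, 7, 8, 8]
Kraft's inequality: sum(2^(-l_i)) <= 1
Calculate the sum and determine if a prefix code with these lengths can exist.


Sum = 2^(-3) + 2^(-5) + 2^(-6) + 2^(-6) + 2^(-7) + 2^(-8) + 2^(-8)
    = 0.125 + 0.03125 + 0.015625 + 0.015625 + 0.0078125 + 0.00390625 + 0.00390625
    = 52/256 = 0.203125
Since 0.203125 <= 1, Kraft's inequality IS satisfied.
A prefix code with these lengths CAN exist.

Kraft sum = 0.203125. Satisfied.


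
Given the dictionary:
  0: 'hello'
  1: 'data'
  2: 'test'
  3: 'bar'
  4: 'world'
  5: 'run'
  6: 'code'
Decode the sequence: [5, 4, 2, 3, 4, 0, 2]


Look up each index in the dictionary:
  5 -> 'run'
  4 -> 'world'
  2 -> 'test'
  3 -> 'bar'
  4 -> 'world'
  0 -> 'hello'
  2 -> 'test'

Decoded: "run world test bar world hello test"


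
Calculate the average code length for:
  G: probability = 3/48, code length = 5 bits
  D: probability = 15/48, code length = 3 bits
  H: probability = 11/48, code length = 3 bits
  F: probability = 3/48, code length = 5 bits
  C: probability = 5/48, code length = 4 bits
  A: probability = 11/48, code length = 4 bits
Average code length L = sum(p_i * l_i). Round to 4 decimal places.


Weighted contributions p_i * l_i:
  G: (3/48) * 5 = 15/48
  D: (15/48) * 3 = 45/48
  H: (11/48) * 3 = 33/48
  F: (3/48) * 5 = 15/48
  C: (5/48) * 4 = 20/48
  A: (11/48) * 4 = 44/48
Sum = (15 + 45 + 33 + 15 + 20 + 44)/48 = 172/48

L = 172/48 = 3.5833 bits/symbol


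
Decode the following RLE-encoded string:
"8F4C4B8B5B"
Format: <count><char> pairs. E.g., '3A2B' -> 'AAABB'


Expanding each <count><char> pair:
  8F -> 'FFFFFFFF'
  4C -> 'CCCC'
  4B -> 'BBBB'
  8B -> 'BBBBBBBB'
  5B -> 'BBBBB'

Decoded = FFFFFFFFCCCCBBBBBBBBBBBBBBBBB


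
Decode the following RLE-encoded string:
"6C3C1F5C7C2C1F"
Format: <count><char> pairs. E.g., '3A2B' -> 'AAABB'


Expanding each <count><char> pair:
  6C -> 'CCCCCC'
  3C -> 'CCC'
  1F -> 'F'
  5C -> 'CCCCC'
  7C -> 'CCCCCCC'
  2C -> 'CC'
  1F -> 'F'

Decoded = CCCCCCCCCFCCCCCCCCCCCCCCF


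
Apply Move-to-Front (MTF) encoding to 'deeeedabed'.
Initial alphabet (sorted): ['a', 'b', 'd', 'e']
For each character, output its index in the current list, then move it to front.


MTF encoding:
'd': index 2 in ['a', 'b', 'd', 'e'] -> ['d', 'a', 'b', 'e']
'e': index 3 in ['d', 'a', 'b', 'e'] -> ['e', 'd', 'a', 'b']
'e': index 0 in ['e', 'd', 'a', 'b'] -> ['e', 'd', 'a', 'b']
'e': index 0 in ['e', 'd', 'a', 'b'] -> ['e', 'd', 'a', 'b']
'e': index 0 in ['e', 'd', 'a', 'b'] -> ['e', 'd', 'a', 'b']
'd': index 1 in ['e', 'd', 'a', 'b'] -> ['d', 'e', 'a', 'b']
'a': index 2 in ['d', 'e', 'a', 'b'] -> ['a', 'd', 'e', 'b']
'b': index 3 in ['a', 'd', 'e', 'b'] -> ['b', 'a', 'd', 'e']
'e': index 3 in ['b', 'a', 'd', 'e'] -> ['e', 'b', 'a', 'd']
'd': index 3 in ['e', 'b', 'a', 'd'] -> ['d', 'e', 'b', 'a']


Output: [2, 3, 0, 0, 0, 1, 2, 3, 3, 3]


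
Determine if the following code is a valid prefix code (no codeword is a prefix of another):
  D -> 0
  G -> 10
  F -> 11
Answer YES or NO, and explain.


Checking each pair (does one codeword prefix another?):
  D='0' vs G='10': no prefix
  D='0' vs F='11': no prefix
  G='10' vs D='0': no prefix
  G='10' vs F='11': no prefix
  F='11' vs D='0': no prefix
  F='11' vs G='10': no prefix
No violation found over all pairs.

YES -- this is a valid prefix code. No codeword is a prefix of any other codeword.


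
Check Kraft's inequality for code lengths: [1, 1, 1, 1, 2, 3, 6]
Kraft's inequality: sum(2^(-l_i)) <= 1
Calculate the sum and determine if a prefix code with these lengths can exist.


Sum = 2^(-1) + 2^(-1) + 2^(-1) + 2^(-1) + 2^(-2) + 2^(-3) + 2^(-6)
    = 0.5 + 0.5 + 0.5 + 0.5 + 0.25 + 0.125 + 0.015625
    = 153/64 = 2.390625
Since 2.390625 > 1, Kraft's inequality is NOT satisfied.
A prefix code with these lengths CANNOT exist.

Kraft sum = 2.390625. Not satisfied.


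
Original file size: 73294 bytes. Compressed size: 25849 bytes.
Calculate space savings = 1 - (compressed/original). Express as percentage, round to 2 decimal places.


ratio = compressed/original = 25849/73294 = 0.352676
savings = 1 - ratio = 1 - 0.352676 = 0.647324
as a percentage: 0.647324 * 100 = 64.73%

Space savings = 1 - 25849/73294 = 64.73%


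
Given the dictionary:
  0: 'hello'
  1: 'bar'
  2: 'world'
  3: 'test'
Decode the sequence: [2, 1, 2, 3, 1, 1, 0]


Look up each index in the dictionary:
  2 -> 'world'
  1 -> 'bar'
  2 -> 'world'
  3 -> 'test'
  1 -> 'bar'
  1 -> 'bar'
  0 -> 'hello'

Decoded: "world bar world test bar bar hello"


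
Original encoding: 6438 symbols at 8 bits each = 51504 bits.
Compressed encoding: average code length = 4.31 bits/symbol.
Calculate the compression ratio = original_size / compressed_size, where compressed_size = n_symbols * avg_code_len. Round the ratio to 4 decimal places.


original_size = n_symbols * orig_bits = 6438 * 8 = 51504 bits
compressed_size = n_symbols * avg_code_len = 6438 * 4.31 = 27747.78 bits
ratio = original_size / compressed_size = 51504 / 27747.78 = 1.8561

Compression ratio = 1.8561


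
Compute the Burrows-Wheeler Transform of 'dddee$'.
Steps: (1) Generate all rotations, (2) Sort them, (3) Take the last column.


Rotations (sorted):
  0: $dddee -> last char: e
  1: dddee$ -> last char: $
  2: ddee$d -> last char: d
  3: dee$dd -> last char: d
  4: e$ddde -> last char: e
  5: ee$ddd -> last char: d


BWT = e$dded


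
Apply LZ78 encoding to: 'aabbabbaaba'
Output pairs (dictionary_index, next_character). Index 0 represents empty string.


LZ78 encoding steps:
Dictionary: {0: ''}
Step 1: w='' (idx 0), next='a' -> output (0, 'a'), add 'a' as idx 1
Step 2: w='a' (idx 1), next='b' -> output (1, 'b'), add 'ab' as idx 2
Step 3: w='' (idx 0), next='b' -> output (0, 'b'), add 'b' as idx 3
Step 4: w='ab' (idx 2), next='b' -> output (2, 'b'), add 'abb' as idx 4
Step 5: w='a' (idx 1), next='a' -> output (1, 'a'), add 'aa' as idx 5
Step 6: w='b' (idx 3), next='a' -> output (3, 'a'), add 'ba' as idx 6


Encoded: [(0, 'a'), (1, 'b'), (0, 'b'), (2, 'b'), (1, 'a'), (3, 'a')]


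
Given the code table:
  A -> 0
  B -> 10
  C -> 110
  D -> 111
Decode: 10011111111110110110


Decoding:
10 -> B
0 -> A
111 -> D
111 -> D
111 -> D
10 -> B
110 -> C
110 -> C


Result: BADDDBCC


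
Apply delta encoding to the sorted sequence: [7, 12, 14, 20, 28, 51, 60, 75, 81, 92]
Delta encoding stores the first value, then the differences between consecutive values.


First value: 7
Deltas:
  12 - 7 = 5
  14 - 12 = 2
  20 - 14 = 6
  28 - 20 = 8
  51 - 28 = 23
  60 - 51 = 9
  75 - 60 = 15
  81 - 75 = 6
  92 - 81 = 11


Delta encoded: [7, 5, 2, 6, 8, 23, 9, 15, 6, 11]


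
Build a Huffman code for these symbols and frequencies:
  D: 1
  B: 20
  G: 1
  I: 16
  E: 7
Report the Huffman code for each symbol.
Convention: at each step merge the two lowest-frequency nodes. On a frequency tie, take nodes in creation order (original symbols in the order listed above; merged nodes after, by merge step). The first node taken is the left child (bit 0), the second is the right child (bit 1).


Huffman tree construction:
Step 1: Merge D(1) + G(1) = 2
Step 2: Merge (D+G)(2) + E(7) = 9
Step 3: Merge ((D+G)+E)(9) + I(16) = 25
Step 4: Merge B(20) + (((D+G)+E)+I)(25) = 45
Read each symbol's code off the tree from the root (left child = 0, right child = 1).

Codes:
  D: 1000 (length 4)
  B: 0 (length 1)
  G: 1001 (length 4)
  I: 11 (length 2)
  E: 101 (length 3)
Average code length: 81/45 = 1.8000 bits/symbol


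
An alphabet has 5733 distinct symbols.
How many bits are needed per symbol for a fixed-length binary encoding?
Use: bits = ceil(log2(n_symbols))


log2(5733) = 12.4851
Bracket: 2^12 = 4096 < 5733 <= 2^13 = 8192
So ceil(log2(5733)) = 13

bits = ceil(log2(5733)) = ceil(12.4851) = 13 bits


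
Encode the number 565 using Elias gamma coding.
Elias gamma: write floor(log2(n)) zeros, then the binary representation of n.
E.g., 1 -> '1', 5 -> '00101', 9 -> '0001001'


num_bits = floor(log2(565)) + 1 = 10
leading_zeros = num_bits - 1 = 9
binary(565) = 1000110101

Elias gamma(565) = '000000000' + '1000110101' = 0000000001000110101 (19 bits)


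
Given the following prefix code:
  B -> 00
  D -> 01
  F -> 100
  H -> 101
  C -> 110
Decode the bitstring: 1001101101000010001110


Decoding step by step:
Bits 100 -> F
Bits 110 -> C
Bits 110 -> C
Bits 100 -> F
Bits 00 -> B
Bits 100 -> F
Bits 01 -> D
Bits 110 -> C


Decoded message: FCCFBFDC


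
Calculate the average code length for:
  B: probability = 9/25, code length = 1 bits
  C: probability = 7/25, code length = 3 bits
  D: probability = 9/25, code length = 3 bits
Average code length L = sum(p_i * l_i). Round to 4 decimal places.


Weighted contributions p_i * l_i:
  B: (9/25) * 1 = 9/25
  C: (7/25) * 3 = 21/25
  D: (9/25) * 3 = 27/25
Sum = (9 + 21 + 27)/25 = 57/25

L = 57/25 = 2.2800 bits/symbol


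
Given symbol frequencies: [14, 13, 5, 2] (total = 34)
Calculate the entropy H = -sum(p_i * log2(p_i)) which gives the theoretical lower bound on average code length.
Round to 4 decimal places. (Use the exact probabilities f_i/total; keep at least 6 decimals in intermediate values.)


Per-symbol terms -p_i * log2(p_i) with p_i = f_i/34:
  p = 14/34 = 0.411765: log2(p) = -1.280108, -p*log2(p) = 0.527103
  p = 13/34 = 0.382353: log2(p) = -1.387023, -p*log2(p) = 0.530332
  p = 5/34 = 0.147059: log2(p) = -2.765535, -p*log2(p) = 0.406696
  p = 2/34 = 0.058824: log2(p) = -4.087463, -p*log2(p) = 0.240439
H = 0.527103 + 0.530332 + 0.406696 + 0.240439 = 1.704570

H = 1.7046 bits/symbol


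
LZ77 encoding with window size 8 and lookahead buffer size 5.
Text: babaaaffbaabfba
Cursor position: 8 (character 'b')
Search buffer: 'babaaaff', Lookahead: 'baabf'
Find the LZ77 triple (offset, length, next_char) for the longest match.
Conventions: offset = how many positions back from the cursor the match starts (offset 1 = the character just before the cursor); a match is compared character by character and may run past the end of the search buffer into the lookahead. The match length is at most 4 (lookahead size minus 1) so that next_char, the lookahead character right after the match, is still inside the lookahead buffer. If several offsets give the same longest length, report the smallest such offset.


Try each offset into the search buffer:
  offset=1 (pos 7, char 'f'): match length 0
  offset=2 (pos 6, char 'f'): match length 0
  offset=3 (pos 5, char 'a'): match length 0
  offset=4 (pos 4, char 'a'): match length 0
  offset=5 (pos 3, char 'a'): match length 0
  offset=6 (pos 2, char 'b'): match length 3
  offset=7 (pos 1, char 'a'): match length 0
  offset=8 (pos 0, char 'b'): match length 2
Longest match has length 3 at offset 6.
next_char = character at position 8 + 3 = 11 -> 'b'

Best match: offset=6, length=3 (matching 'baa' starting at position 2)
LZ77 triple: (6, 3, 'b')


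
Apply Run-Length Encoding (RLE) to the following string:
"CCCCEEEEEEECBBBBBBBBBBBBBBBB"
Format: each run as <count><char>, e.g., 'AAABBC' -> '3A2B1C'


Scanning runs left to right:
  i=0: run of 'C' x 4 -> '4C'
  i=4: run of 'E' x 7 -> '7E'
  i=11: run of 'C' x 1 -> '1C'
  i=12: run of 'B' x 16 -> '16B'

RLE = 4C7E1C16B


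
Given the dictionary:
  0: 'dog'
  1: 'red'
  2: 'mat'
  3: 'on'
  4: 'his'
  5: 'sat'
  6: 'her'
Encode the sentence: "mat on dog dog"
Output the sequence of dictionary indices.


Look up each word in the dictionary:
  'mat' -> 2
  'on' -> 3
  'dog' -> 0
  'dog' -> 0

Encoded: [2, 3, 0, 0]


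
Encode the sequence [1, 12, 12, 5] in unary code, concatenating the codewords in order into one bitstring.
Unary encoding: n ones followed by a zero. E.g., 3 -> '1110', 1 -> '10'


Encode each number as n ones followed by a terminating 0:
  1 -> 10 (2 bits)
  12 -> 1111111111110 (13 bits)
  12 -> 1111111111110 (13 bits)
  5 -> 111110 (6 bits)
Total length = 2 + 13 + 13 + 6 = 34 bits.

Unary([1, 12, 12, 5]) = 1011111111111101111111111110111110 (34 bits)


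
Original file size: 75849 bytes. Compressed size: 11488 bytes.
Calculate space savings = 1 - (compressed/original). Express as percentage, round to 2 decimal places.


ratio = compressed/original = 11488/75849 = 0.151459
savings = 1 - ratio = 1 - 0.151459 = 0.848541
as a percentage: 0.848541 * 100 = 84.85%

Space savings = 1 - 11488/75849 = 84.85%


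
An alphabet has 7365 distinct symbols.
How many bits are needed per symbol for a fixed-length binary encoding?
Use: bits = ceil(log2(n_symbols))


log2(7365) = 12.8465
Bracket: 2^12 = 4096 < 7365 <= 2^13 = 8192
So ceil(log2(7365)) = 13

bits = ceil(log2(7365)) = ceil(12.8465) = 13 bits


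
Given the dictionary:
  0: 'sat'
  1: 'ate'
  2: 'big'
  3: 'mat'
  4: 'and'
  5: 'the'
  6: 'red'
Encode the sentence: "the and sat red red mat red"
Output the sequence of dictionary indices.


Look up each word in the dictionary:
  'the' -> 5
  'and' -> 4
  'sat' -> 0
  'red' -> 6
  'red' -> 6
  'mat' -> 3
  'red' -> 6

Encoded: [5, 4, 0, 6, 6, 3, 6]


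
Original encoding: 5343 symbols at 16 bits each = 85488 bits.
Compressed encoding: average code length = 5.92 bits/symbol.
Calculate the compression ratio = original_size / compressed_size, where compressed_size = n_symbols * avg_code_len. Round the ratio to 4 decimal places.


original_size = n_symbols * orig_bits = 5343 * 16 = 85488 bits
compressed_size = n_symbols * avg_code_len = 5343 * 5.92 = 31630.56 bits
ratio = original_size / compressed_size = 85488 / 31630.56 = 2.7027

Compression ratio = 2.7027


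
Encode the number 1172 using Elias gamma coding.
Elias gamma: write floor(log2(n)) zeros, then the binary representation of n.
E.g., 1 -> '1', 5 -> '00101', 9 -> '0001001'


num_bits = floor(log2(1172)) + 1 = 11
leading_zeros = num_bits - 1 = 10
binary(1172) = 10010010100

Elias gamma(1172) = '0000000000' + '10010010100' = 000000000010010010100 (21 bits)


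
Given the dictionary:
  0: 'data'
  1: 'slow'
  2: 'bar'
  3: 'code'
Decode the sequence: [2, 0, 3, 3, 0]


Look up each index in the dictionary:
  2 -> 'bar'
  0 -> 'data'
  3 -> 'code'
  3 -> 'code'
  0 -> 'data'

Decoded: "bar data code code data"


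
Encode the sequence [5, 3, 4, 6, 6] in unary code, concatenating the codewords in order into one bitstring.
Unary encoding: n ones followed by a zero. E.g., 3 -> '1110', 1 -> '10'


Encode each number as n ones followed by a terminating 0:
  5 -> 111110 (6 bits)
  3 -> 1110 (4 bits)
  4 -> 11110 (5 bits)
  6 -> 1111110 (7 bits)
  6 -> 1111110 (7 bits)
Total length = 6 + 4 + 5 + 7 + 7 = 29 bits.

Unary([5, 3, 4, 6, 6]) = 11111011101111011111101111110 (29 bits)


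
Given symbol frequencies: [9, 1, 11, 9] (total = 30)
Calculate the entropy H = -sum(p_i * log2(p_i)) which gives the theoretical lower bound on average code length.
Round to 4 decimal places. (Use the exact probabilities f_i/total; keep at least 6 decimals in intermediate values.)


Per-symbol terms -p_i * log2(p_i) with p_i = f_i/30:
  p = 9/30 = 0.300000: log2(p) = -1.736966, -p*log2(p) = 0.521090
  p = 1/30 = 0.033333: log2(p) = -4.906891, -p*log2(p) = 0.163563
  p = 11/30 = 0.366667: log2(p) = -1.447459, -p*log2(p) = 0.530735
  p = 9/30 = 0.300000: log2(p) = -1.736966, -p*log2(p) = 0.521090
H = 0.521090 + 0.163563 + 0.530735 + 0.521090 = 1.736478

H = 1.7365 bits/symbol


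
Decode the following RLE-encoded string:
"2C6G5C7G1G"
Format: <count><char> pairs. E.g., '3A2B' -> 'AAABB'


Expanding each <count><char> pair:
  2C -> 'CC'
  6G -> 'GGGGGG'
  5C -> 'CCCCC'
  7G -> 'GGGGGGG'
  1G -> 'G'

Decoded = CCGGGGGGCCCCCGGGGGGGG


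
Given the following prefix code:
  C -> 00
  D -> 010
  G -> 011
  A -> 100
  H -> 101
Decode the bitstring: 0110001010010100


Decoding step by step:
Bits 011 -> G
Bits 00 -> C
Bits 010 -> D
Bits 100 -> A
Bits 101 -> H
Bits 00 -> C


Decoded message: GCDAHC


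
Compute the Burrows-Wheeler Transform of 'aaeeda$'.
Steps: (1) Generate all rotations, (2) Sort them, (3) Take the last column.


Rotations (sorted):
  0: $aaeeda -> last char: a
  1: a$aaeed -> last char: d
  2: aaeeda$ -> last char: $
  3: aeeda$a -> last char: a
  4: da$aaee -> last char: e
  5: eda$aae -> last char: e
  6: eeda$aa -> last char: a


BWT = ad$aeea


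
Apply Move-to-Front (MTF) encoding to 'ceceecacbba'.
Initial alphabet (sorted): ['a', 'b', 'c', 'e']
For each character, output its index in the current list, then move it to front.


MTF encoding:
'c': index 2 in ['a', 'b', 'c', 'e'] -> ['c', 'a', 'b', 'e']
'e': index 3 in ['c', 'a', 'b', 'e'] -> ['e', 'c', 'a', 'b']
'c': index 1 in ['e', 'c', 'a', 'b'] -> ['c', 'e', 'a', 'b']
'e': index 1 in ['c', 'e', 'a', 'b'] -> ['e', 'c', 'a', 'b']
'e': index 0 in ['e', 'c', 'a', 'b'] -> ['e', 'c', 'a', 'b']
'c': index 1 in ['e', 'c', 'a', 'b'] -> ['c', 'e', 'a', 'b']
'a': index 2 in ['c', 'e', 'a', 'b'] -> ['a', 'c', 'e', 'b']
'c': index 1 in ['a', 'c', 'e', 'b'] -> ['c', 'a', 'e', 'b']
'b': index 3 in ['c', 'a', 'e', 'b'] -> ['b', 'c', 'a', 'e']
'b': index 0 in ['b', 'c', 'a', 'e'] -> ['b', 'c', 'a', 'e']
'a': index 2 in ['b', 'c', 'a', 'e'] -> ['a', 'b', 'c', 'e']


Output: [2, 3, 1, 1, 0, 1, 2, 1, 3, 0, 2]


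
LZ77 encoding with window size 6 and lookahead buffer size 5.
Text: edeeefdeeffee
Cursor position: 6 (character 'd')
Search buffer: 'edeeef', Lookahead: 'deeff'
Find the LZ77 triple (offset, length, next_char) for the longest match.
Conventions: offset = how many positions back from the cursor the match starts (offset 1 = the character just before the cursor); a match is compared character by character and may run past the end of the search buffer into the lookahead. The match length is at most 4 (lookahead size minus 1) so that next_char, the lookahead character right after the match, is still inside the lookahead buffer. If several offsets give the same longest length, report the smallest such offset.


Try each offset into the search buffer:
  offset=1 (pos 5, char 'f'): match length 0
  offset=2 (pos 4, char 'e'): match length 0
  offset=3 (pos 3, char 'e'): match length 0
  offset=4 (pos 2, char 'e'): match length 0
  offset=5 (pos 1, char 'd'): match length 3
  offset=6 (pos 0, char 'e'): match length 0
Longest match has length 3 at offset 5.
next_char = character at position 6 + 3 = 9 -> 'f'

Best match: offset=5, length=3 (matching 'dee' starting at position 1)
LZ77 triple: (5, 3, 'f')


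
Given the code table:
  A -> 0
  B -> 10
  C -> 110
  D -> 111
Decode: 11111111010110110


Decoding:
111 -> D
111 -> D
110 -> C
10 -> B
110 -> C
110 -> C


Result: DDCBCC


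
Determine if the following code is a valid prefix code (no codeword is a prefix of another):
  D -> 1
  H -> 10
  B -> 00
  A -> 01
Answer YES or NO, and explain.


Checking each pair (does one codeword prefix another?):
  D='1' vs H='10': prefix -- VIOLATION

NO -- this is NOT a valid prefix code. D (1) is a prefix of H (10).


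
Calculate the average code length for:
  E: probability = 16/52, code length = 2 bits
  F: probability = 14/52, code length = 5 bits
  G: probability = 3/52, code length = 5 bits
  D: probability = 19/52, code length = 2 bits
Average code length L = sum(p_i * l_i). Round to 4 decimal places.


Weighted contributions p_i * l_i:
  E: (16/52) * 2 = 32/52
  F: (14/52) * 5 = 70/52
  G: (3/52) * 5 = 15/52
  D: (19/52) * 2 = 38/52
Sum = (32 + 70 + 15 + 38)/52 = 155/52

L = 155/52 = 2.9808 bits/symbol


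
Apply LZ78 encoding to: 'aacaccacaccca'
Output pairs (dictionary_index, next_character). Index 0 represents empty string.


LZ78 encoding steps:
Dictionary: {0: ''}
Step 1: w='' (idx 0), next='a' -> output (0, 'a'), add 'a' as idx 1
Step 2: w='a' (idx 1), next='c' -> output (1, 'c'), add 'ac' as idx 2
Step 3: w='ac' (idx 2), next='c' -> output (2, 'c'), add 'acc' as idx 3
Step 4: w='ac' (idx 2), next='a' -> output (2, 'a'), add 'aca' as idx 4
Step 5: w='' (idx 0), next='c' -> output (0, 'c'), add 'c' as idx 5
Step 6: w='c' (idx 5), next='c' -> output (5, 'c'), add 'cc' as idx 6
Step 7: w='a' (idx 1), end of input -> output (1, '')


Encoded: [(0, 'a'), (1, 'c'), (2, 'c'), (2, 'a'), (0, 'c'), (5, 'c'), (1, '')]


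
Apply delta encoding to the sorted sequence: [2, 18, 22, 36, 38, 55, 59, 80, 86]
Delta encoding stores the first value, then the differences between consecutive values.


First value: 2
Deltas:
  18 - 2 = 16
  22 - 18 = 4
  36 - 22 = 14
  38 - 36 = 2
  55 - 38 = 17
  59 - 55 = 4
  80 - 59 = 21
  86 - 80 = 6


Delta encoded: [2, 16, 4, 14, 2, 17, 4, 21, 6]


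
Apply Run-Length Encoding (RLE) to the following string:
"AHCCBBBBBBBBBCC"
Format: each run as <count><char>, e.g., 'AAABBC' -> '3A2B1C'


Scanning runs left to right:
  i=0: run of 'A' x 1 -> '1A'
  i=1: run of 'H' x 1 -> '1H'
  i=2: run of 'C' x 2 -> '2C'
  i=4: run of 'B' x 9 -> '9B'
  i=13: run of 'C' x 2 -> '2C'

RLE = 1A1H2C9B2C


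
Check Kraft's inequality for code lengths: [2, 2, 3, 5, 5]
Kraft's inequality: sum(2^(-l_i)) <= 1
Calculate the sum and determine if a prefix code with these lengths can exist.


Sum = 2^(-2) + 2^(-2) + 2^(-3) + 2^(-5) + 2^(-5)
    = 0.25 + 0.25 + 0.125 + 0.03125 + 0.03125
    = 22/32 = 0.6875
Since 0.6875 <= 1, Kraft's inequality IS satisfied.
A prefix code with these lengths CAN exist.

Kraft sum = 0.6875. Satisfied.


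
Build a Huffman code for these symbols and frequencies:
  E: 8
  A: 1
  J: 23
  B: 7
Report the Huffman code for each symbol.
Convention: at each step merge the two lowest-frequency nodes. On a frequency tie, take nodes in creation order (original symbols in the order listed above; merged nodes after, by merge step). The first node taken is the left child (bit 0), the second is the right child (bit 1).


Huffman tree construction:
Step 1: Merge A(1) + B(7) = 8
Step 2: Merge E(8) + (A+B)(8) = 16
Step 3: Merge (E+(A+B))(16) + J(23) = 39
Read each symbol's code off the tree from the root (left child = 0, right child = 1).

Codes:
  E: 00 (length 2)
  A: 010 (length 3)
  J: 1 (length 1)
  B: 011 (length 3)
Average code length: 63/39 = 1.6154 bits/symbol


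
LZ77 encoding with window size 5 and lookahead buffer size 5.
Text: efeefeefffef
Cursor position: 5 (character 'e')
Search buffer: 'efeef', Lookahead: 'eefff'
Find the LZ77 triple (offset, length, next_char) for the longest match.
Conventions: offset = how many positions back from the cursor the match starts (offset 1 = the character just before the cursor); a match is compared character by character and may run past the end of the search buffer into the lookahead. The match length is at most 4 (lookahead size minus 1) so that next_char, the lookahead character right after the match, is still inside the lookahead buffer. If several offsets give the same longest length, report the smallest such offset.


Try each offset into the search buffer:
  offset=1 (pos 4, char 'f'): match length 0
  offset=2 (pos 3, char 'e'): match length 1
  offset=3 (pos 2, char 'e'): match length 3
  offset=4 (pos 1, char 'f'): match length 0
  offset=5 (pos 0, char 'e'): match length 1
Longest match has length 3 at offset 3.
next_char = character at position 5 + 3 = 8 -> 'f'

Best match: offset=3, length=3 (matching 'eef' starting at position 2)
LZ77 triple: (3, 3, 'f')


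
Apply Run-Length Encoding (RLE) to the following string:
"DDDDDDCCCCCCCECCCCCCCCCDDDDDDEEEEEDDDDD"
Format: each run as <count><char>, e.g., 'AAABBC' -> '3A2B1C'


Scanning runs left to right:
  i=0: run of 'D' x 6 -> '6D'
  i=6: run of 'C' x 7 -> '7C'
  i=13: run of 'E' x 1 -> '1E'
  i=14: run of 'C' x 9 -> '9C'
  i=23: run of 'D' x 6 -> '6D'
  i=29: run of 'E' x 5 -> '5E'
  i=34: run of 'D' x 5 -> '5D'

RLE = 6D7C1E9C6D5E5D
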